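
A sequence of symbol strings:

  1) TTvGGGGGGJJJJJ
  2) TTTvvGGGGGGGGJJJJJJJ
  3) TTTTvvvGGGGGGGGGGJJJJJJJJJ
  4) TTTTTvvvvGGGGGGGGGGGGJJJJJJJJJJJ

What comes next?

TTTTTTvvvvvGGGGGGGGGGGGGGJJJJJJJJJJJJJ

The n-th term is n-1 T's then n-2 v's then 2n G's then 2n-1 J's, where the shown terms are n = 3, 4, 5, 6.
Setting n = 7 gives 6, 5, 14, 13 characters in each block.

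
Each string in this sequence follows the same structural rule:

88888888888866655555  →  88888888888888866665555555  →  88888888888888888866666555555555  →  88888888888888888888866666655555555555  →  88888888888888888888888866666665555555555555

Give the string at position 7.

The n-th term is 3n+3 8's then n 6's then 2n-1 5's, where the shown terms are n = 3, 4, 5, 6, 7.
At n = 9 the blocks have lengths 30, 9, 17.

88888888888888888888888888888866666666655555555555555555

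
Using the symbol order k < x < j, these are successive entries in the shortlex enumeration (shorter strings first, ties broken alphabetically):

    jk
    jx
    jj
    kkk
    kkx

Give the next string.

kkj

Treat kkx as a base-3 numeral over the given alphabet and add one, carrying through any trailing j's.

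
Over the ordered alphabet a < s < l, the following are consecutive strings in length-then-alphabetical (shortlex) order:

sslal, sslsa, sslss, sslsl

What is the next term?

sslla

The successor of sslsl increments the rightmost position that isn't already l and resets every position after it to a.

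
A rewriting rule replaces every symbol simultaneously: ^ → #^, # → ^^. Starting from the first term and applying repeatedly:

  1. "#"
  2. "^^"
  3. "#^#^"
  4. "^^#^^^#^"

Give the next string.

Expanding ^^#^^^#^: ^→#^, ^→#^, #→^^, ^→#^, ^→#^, ^→#^, #→^^, ^→#^. Concatenated: #^ #^ ^^ #^ #^ #^ ^^ #^.

#^#^^^#^#^#^^^#^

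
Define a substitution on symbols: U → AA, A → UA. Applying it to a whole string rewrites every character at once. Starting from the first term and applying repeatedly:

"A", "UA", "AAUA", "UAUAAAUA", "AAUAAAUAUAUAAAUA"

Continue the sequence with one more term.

φ(AAUAAAUAUAUAAAUA) expands symbol-by-symbol to UA UA AA UA UA UA AA UA AA UA AA UA UA UA AA UA; joining the 16 pieces gives the next term.

UAUAAAUAUAUAAAUAAAUAAAUAUAUAAAUA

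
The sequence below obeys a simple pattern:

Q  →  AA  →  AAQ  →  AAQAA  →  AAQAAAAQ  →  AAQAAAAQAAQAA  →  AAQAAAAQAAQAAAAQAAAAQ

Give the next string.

Each term (from the third on) is the previous term followed by the one before it: term 3 = AA·Q = AAQ.
Continuing: AAQAAAAQAAQAAAAQAAAAQ · AAQAAAAQAAQAA gives term 8.

AAQAAAAQAAQAAAAQAAAAQAAQAAAAQAAQAA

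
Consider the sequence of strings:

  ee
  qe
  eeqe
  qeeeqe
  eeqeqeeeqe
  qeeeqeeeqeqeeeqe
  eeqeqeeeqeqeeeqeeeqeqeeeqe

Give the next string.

This is a Fibonacci-style word recurrence s(k) = s(k−2)·s(k−1): e.g. ee·qe = eeqe.
So term 8 is qeeeqeeeqeqeeeqe·eeqeqeeeqeqeeeqeeeqeqeeeqe.

qeeeqeeeqeqeeeqeeeqeqeeeqeqeeeqeeeqeqeeeqe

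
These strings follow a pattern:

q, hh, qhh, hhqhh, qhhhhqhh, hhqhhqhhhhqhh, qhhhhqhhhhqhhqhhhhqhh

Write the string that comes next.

Each term (from the third on) is the two preceding terms concatenated in order: term 3 = q·hh = qhh.
So term 8 is hhqhhqhhhhqhh·qhhhhqhhhhqhhqhhhhqhh.

hhqhhqhhhhqhhqhhhhqhhhhqhhqhhhhqhh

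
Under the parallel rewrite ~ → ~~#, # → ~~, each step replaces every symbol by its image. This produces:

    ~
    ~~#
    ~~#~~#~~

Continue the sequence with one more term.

~~#~~#~~~~#~~#~~~~#~~#

Expanding ~~#~~#~~: ~→~~#, ~→~~#, #→~~, ~→~~#, ~→~~#, #→~~, ~→~~#, ~→~~#. Concatenated: ~~# ~~# ~~ ~~# ~~# ~~ ~~# ~~#.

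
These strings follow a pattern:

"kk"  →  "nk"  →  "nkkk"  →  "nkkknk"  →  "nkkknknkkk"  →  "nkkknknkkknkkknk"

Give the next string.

From term 3 onward, concatenate the last term with the second-to-last: nk·kk = nkkk, nkkk·nk = nkkknk, …
Continuing: nkkknknkkknkkknk · nkkknknkkk gives term 7.

nkkknknkkknkkknknkkknknkkk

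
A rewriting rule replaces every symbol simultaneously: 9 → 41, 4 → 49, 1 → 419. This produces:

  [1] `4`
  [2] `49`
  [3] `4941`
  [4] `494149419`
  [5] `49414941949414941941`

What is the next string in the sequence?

494149419494149419414941494194941494194149419

Applying the rule to each of the 20 symbols of 49414941949414941941 gives the pieces 49 41 49 419 49 41 49 419 41 49 41 49 419 49 41 49 419 41 49 419, which concatenate to the answer.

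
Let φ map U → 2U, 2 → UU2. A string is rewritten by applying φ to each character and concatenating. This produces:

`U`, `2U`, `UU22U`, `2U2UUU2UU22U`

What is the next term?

Apply φ to 2U2UUU2UU22U symbol by symbol: 2→UU2, U→2U, 2→UU2, U→2U, U→2U, U→2U, 2→UU2, U→2U, U→2U, 2→UU2, 2→UU2, U→2U; joined: UU2 2U UU2 2U 2U 2U UU2 2U 2U UU2 UU2 2U.

UU22UUU22U2U2UUU22U2UUU2UU22U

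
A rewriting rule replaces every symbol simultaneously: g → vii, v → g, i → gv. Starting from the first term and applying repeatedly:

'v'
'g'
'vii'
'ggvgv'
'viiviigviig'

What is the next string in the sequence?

ggvgvggvgvviiggvgvvii

Apply φ to viiviigviig symbol by symbol: v→g, i→gv, i→gv, v→g, i→gv, i→gv, g→vii, v→g, i→gv, i→gv, g→vii; joined: g gv gv g gv gv vii g gv gv vii.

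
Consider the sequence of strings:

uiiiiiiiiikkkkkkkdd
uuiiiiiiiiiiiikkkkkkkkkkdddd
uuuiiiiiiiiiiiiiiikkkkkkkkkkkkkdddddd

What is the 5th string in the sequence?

uuuuuiiiiiiiiiiiiiiiiiiiiikkkkkkkkkkkkkkkkkkkdddddddddd

The n-th term is n-1 u's then 3n+3 i's then 3n+1 k's then 2n-2 d's, where the shown terms are n = 2, 3, 4.
For term 5, n = 6, so the run lengths are 5, 21, 19, 10.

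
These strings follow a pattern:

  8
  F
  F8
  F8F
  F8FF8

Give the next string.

From term 3 onward, concatenate the last term with the second-to-last: F·8 = F8, F8·F = F8F, …
So term 6 is F8FF8·F8F.

F8FF8F8F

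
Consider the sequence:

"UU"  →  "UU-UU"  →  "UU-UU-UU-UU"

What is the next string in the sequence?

Every step duplicates the string with '-' between the halves.
One more doubling of UU-UU-UU-UU gives the answer.

UU-UU-UU-UU-UU-UU-UU-UU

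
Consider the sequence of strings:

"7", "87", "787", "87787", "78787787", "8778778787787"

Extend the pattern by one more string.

This is a Fibonacci-style word recurrence s(k) = s(k−2)·s(k−1): e.g. 7·87 = 787.
The next term joins 78787787 and 8778778787787.

787877878778778787787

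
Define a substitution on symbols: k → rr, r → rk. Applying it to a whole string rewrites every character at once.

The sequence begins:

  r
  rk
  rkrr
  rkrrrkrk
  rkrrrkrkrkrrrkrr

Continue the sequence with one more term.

Applying the rule to each of the 16 symbols of rkrrrkrkrkrrrkrr gives the pieces rk rr rk rk rk rr rk rr rk rr rk rk rk rr rk rk, which concatenate to the answer.

rkrrrkrkrkrrrkrrrkrrrkrkrkrrrkrk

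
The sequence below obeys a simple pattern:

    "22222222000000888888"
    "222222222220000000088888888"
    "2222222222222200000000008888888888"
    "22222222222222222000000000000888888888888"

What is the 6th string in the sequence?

2222222222222222222222200000000000000008888888888888888

Reading off run lengths: 2 runs 8, 11, 14, 17; 0 runs 6, 8, 10, 12; 8 runs 6, 8, 10, 12 — each is linear in n, where the shown terms are n = 3, 4, 5, 6.
For term 6, n = 8, so the run lengths are 23, 16, 16.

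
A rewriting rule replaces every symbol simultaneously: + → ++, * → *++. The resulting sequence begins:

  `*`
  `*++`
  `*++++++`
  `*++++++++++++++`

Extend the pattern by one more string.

φ(*++++++++++++++) expands symbol-by-symbol to *++ ++ ++ ++ ++ ++ ++ ++ ++ ++ ++ ++ ++ ++ ++; joining the 15 pieces gives the next term.

*++++++++++++++++++++++++++++++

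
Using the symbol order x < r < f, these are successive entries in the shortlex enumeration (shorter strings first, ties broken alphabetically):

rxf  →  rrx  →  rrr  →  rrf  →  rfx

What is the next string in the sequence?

Find the rightmost character of rfx below f, bump it to the next letter, and reset everything to its right to x.

rfr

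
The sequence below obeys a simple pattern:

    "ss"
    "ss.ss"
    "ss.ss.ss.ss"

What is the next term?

Each string is two copies of the previous one joined by '.'.
So the next term is two copies of ss.ss.ss.ss with '.' between the halves.

ss.ss.ss.ss.ss.ss.ss.ss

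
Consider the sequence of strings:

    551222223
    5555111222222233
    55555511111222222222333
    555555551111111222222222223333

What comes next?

5555555555111111111222222222222233333

The n-th term is 2n 5's then 2n-1 1's then 2n+3 2's then n 3's (n = 1, 2, …).
At n = 5 the blocks have lengths 10, 9, 13, 5.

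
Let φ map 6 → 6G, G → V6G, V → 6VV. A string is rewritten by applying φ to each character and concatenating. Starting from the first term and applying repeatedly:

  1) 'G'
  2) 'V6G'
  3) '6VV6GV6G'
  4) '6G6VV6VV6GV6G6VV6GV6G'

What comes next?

Rewriting the 21 symbols of 6G6VV6VV6GV6G6VV6GV6G one by one yields 6G V6G 6G 6VV 6VV 6G 6VV 6VV 6G V6G 6VV 6G V6G 6G 6VV 6VV 6G V6G 6VV 6G V6G; concatenated:

6GV6G6G6VV6VV6G6VV6VV6GV6G6VV6GV6G6G6VV6VV6GV6G6VV6GV6G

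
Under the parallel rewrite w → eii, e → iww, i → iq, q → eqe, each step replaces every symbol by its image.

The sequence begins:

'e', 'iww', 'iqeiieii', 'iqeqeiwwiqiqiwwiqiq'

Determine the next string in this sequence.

φ(iqeqeiwwiqiqiwwiqiq) expands symbol-by-symbol to iq eqe iww eqe iww iq eii eii iq eqe iq eqe iq eii eii iq eqe iq eqe; joining the 19 pieces gives the next term.

iqeqeiwweqeiwwiqeiieiiiqeqeiqeqeiqeiieiiiqeqeiqeqe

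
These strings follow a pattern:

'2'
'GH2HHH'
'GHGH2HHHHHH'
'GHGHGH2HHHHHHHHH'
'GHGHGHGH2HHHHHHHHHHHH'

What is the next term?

GHGHGHGHGH2HHHHHHHHHHHHHHH

Every step adds GH to the front and HHH to the end of the previous string.
One more step from GHGHGHGH2HHHHHHHHHHHH gives the answer.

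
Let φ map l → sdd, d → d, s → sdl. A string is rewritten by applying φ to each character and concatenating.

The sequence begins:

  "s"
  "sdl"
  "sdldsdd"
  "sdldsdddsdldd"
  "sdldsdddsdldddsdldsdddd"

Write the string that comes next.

Replace each of the 23 characters of sdldsdddsdldddsdldsdddd in place — sdl d sdd d sdl d d d sdl d sdd d d d sdl d sdd d sdl d d d d — and concatenate.

sdldsdddsdldddsdldsdddddsdldsdddsdldddd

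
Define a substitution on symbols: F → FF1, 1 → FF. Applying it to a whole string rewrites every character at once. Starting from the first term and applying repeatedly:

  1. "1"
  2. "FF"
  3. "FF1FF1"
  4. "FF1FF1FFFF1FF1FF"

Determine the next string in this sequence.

Rewriting the 16 symbols of FF1FF1FFFF1FF1FF one by one yields FF1 FF1 FF FF1 FF1 FF FF1 FF1 FF1 FF1 FF FF1 FF1 FF FF1 FF1; concatenated:

FF1FF1FFFF1FF1FFFF1FF1FF1FF1FFFF1FF1FFFF1FF1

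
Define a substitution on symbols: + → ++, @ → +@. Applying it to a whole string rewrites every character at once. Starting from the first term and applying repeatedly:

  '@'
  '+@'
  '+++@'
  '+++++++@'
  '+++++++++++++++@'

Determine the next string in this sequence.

Rewriting the 16 symbols of +++++++++++++++@ one by one yields ++ ++ ++ ++ ++ ++ ++ ++ ++ ++ ++ ++ ++ ++ ++ +@; concatenated:

+++++++++++++++++++++++++++++++@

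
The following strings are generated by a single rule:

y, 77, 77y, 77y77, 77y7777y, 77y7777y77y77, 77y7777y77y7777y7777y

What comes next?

77y7777y77y7777y7777y77y7777y77y77

Each term (from the third on) is the previous term followed by the one before it: term 3 = 77·y = 77y.
So term 8 is 77y7777y77y7777y7777y·77y7777y77y77.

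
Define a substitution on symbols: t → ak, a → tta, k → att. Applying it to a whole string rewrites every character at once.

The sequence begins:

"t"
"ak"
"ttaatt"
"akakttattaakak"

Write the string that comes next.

Rewriting the 14 symbols of akakttattaakak one by one yields tta att tta att ak ak tta ak ak tta tta att tta att; concatenated:

ttaattttaattakakttaakakttattaattttaatt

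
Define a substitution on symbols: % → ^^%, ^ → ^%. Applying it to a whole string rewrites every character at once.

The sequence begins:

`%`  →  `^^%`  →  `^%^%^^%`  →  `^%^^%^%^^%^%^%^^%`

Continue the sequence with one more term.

φ(^%^^%^%^^%^%^%^^%) expands symbol-by-symbol to ^% ^^% ^% ^% ^^% ^% ^^% ^% ^% ^^% ^% ^^% ^% ^^% ^% ^% ^^%; joining the 17 pieces gives the next term.

^%^^%^%^%^^%^%^^%^%^%^^%^%^^%^%^^%^%^%^^%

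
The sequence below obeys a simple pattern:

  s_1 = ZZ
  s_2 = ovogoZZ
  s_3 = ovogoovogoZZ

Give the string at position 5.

Every step adds ovogo at the front: s(k+1) = ovogo·s(k).
From ovogoovogoZZ, 2 further steps: ovogoovogoZZ → ovogoovogoovogoZZ → (answer).

ovogoovogoovogoovogoZZ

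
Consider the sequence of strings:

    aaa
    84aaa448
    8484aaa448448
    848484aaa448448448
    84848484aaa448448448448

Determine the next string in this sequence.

Every step adds 84 to the front and 448 to the end of the previous string.
One more step from 84848484aaa448448448448 gives the answer.

8484848484aaa448448448448448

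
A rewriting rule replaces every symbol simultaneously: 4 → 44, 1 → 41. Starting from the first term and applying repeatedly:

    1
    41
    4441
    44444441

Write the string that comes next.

Rewriting each symbol of 44444441: 4→44, 4→44, 4→44, 4→44, 4→44, 4→44, 4→44, 1→41, which concatenates to 44 44 44 44 44 44 44 41.

4444444444444441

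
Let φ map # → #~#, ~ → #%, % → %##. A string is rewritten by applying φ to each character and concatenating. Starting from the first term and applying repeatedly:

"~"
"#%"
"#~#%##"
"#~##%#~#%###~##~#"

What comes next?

#~##%#~##~#%###~##%#~#%###~##~##~##%#~##~##%#~#

φ(#~##%#~#%###~##~#) expands symbol-by-symbol to #~# #% #~# #~# %## #~# #% #~# %## #~# #~# #~# #% #~# #~# #% #~#; joining the 17 pieces gives the next term.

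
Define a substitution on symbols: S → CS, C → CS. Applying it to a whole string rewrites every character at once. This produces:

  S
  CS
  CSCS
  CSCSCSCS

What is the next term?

CSCSCSCSCSCSCSCS

Apply φ to CSCSCSCS symbol by symbol: C→CS, S→CS, C→CS, S→CS, C→CS, S→CS, C→CS, S→CS; joined: CS CS CS CS CS CS CS CS.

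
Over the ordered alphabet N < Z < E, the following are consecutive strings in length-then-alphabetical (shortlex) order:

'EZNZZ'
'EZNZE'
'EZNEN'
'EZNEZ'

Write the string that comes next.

The successor of EZNEZ increments the rightmost position that isn't already E and resets every position after it to N.

EZNEE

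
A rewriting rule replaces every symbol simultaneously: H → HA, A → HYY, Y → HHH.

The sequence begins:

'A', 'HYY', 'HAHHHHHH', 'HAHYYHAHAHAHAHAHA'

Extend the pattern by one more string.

HAHYYHAHHHHHHHAHYYHAHYYHAHYYHAHYYHAHYYHAHYY

φ(HAHYYHAHAHAHAHAHA) expands symbol-by-symbol to HA HYY HA HHH HHH HA HYY HA HYY HA HYY HA HYY HA HYY HA HYY; joining the 17 pieces gives the next term.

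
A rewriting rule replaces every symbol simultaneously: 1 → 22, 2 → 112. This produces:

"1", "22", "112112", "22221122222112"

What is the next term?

φ(22221122222112) expands symbol-by-symbol to 112 112 112 112 22 22 112 112 112 112 112 22 22 112; joining the 14 pieces gives the next term.

11211211211222221121121121121122222112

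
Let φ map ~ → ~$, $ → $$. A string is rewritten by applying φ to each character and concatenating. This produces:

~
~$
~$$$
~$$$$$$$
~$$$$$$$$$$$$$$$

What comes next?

Applying the rule to each of the 16 symbols of ~$$$$$$$$$$$$$$$ gives the pieces ~$ $$ $$ $$ $$ $$ $$ $$ $$ $$ $$ $$ $$ $$ $$ $$, which concatenate to the answer.

~$$$$$$$$$$$$$$$$$$$$$$$$$$$$$$$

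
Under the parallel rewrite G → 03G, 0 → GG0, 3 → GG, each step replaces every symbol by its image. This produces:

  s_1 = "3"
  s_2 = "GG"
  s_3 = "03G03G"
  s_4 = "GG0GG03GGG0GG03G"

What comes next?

03G03GGG003G03GGG0GG03G03G03GGG003G03GGG0GG03G

φ(GG0GG03GGG0GG03G) expands symbol-by-symbol to 03G 03G GG0 03G 03G GG0 GG 03G 03G 03G GG0 03G 03G GG0 GG 03G; joining the 16 pieces gives the next term.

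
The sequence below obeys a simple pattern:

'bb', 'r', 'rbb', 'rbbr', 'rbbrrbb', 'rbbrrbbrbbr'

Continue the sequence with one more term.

From term 3 onward, concatenate the last term with the second-to-last: r·bb = rbb, rbb·r = rbbr, …
The next term joins rbbrrbbrbbr and rbbrrbb.

rbbrrbbrbbrrbbrrbb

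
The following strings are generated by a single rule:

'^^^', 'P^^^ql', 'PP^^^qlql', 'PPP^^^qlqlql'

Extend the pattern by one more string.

PPPP^^^qlqlqlql

Every step adds P to the front and ql to the end of the previous string.
One more step from PPP^^^qlqlql gives the answer.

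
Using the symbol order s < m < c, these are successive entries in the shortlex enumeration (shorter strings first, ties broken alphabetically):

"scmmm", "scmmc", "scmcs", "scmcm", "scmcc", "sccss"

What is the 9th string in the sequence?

sccms

Continuing the enumeration 3 steps past sccss: sccss → sccsm → sccsc → (answer).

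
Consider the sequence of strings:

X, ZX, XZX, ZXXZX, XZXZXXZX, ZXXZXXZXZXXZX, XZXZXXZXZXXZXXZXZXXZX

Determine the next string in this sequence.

ZXXZXXZXZXXZXXZXZXXZXZXXZXXZXZXXZX

This is a Fibonacci-style word recurrence s(k) = s(k−2)·s(k−1): e.g. X·ZX = XZX.
The next term joins ZXXZXXZXZXXZX and XZXZXXZXZXXZXXZXZXXZX.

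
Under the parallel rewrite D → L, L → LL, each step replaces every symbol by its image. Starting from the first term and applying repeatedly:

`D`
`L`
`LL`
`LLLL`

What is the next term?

LLLLLLLL

Apply φ to LLLL symbol by symbol: L→LL, L→LL, L→LL, L→LL; joined: LL LL LL LL.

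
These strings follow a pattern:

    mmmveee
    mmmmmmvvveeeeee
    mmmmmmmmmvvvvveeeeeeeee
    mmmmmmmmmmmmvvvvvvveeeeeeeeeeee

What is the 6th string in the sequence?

Each string has the form m^{3n} v^{2n-1} e^{3n} (n = 1, 2, …).
At n = 6 the blocks have lengths 18, 11, 18.

mmmmmmmmmmmmmmmmmmvvvvvvvvvvveeeeeeeeeeeeeeeeee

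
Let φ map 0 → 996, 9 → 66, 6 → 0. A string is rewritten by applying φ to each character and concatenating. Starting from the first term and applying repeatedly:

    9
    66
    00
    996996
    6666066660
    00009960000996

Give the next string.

Replace each of the 14 characters of 00009960000996 in place — 996 996 996 996 66 66 0 996 996 996 996 66 66 0 — and concatenate.

9969969969966666099699699699666660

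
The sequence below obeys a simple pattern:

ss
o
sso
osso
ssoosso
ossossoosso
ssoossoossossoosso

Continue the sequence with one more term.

ossossoossossoossoossossoosso

This is a Fibonacci-style word recurrence s(k) = s(k−2)·s(k−1): e.g. ss·o = sso.
Continuing: ossossoosso · ssoossoossossoosso gives term 8.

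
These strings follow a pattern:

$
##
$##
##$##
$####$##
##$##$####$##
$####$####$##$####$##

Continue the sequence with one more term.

##$##$####$##$####$####$##$####$##

This is a Fibonacci-style word recurrence s(k) = s(k−2)·s(k−1): e.g. $·## = $##.
The next term joins ##$##$####$## and $####$####$##$####$##.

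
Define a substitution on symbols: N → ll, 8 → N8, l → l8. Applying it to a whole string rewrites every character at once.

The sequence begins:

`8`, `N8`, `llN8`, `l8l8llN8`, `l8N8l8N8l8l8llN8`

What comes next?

Rewriting the 16 symbols of l8N8l8N8l8l8llN8 one by one yields l8 N8 ll N8 l8 N8 ll N8 l8 N8 l8 N8 l8 l8 ll N8; concatenated:

l8N8llN8l8N8llN8l8N8l8N8l8l8llN8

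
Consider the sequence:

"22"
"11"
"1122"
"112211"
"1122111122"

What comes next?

This is a Fibonacci-style word recurrence s(k) = s(k−1)·s(k−2): e.g. 11·22 = 1122.
So term 6 is 1122111122·112211.

1122111122112211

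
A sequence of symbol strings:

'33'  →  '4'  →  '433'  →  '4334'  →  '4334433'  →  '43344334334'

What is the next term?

433443343344334433

From term 3 onward, concatenate the last term with the second-to-last: 4·33 = 433, 433·4 = 4334, …
So term 7 is 43344334334·4334433.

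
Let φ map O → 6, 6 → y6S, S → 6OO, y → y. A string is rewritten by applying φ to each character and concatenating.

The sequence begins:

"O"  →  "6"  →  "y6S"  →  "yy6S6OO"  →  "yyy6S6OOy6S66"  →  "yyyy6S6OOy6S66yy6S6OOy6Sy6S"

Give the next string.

φ(yyyy6S6OOy6S66yy6S6OOy6Sy6S) expands symbol-by-symbol to y y y y y6S 6OO y6S 6 6 y y6S 6OO y6S y6S y y y6S 6OO y6S 6 6 y y6S 6OO y y6S 6OO; joining the 27 pieces gives the next term.

yyyyy6S6OOy6S66yy6S6OOy6Sy6Syyy6S6OOy6S66yy6S6OOyy6S6OO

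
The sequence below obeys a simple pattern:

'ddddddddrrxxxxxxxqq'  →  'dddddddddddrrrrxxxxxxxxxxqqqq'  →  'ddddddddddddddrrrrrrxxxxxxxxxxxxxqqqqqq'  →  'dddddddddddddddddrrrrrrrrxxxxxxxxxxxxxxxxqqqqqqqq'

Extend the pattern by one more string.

ddddddddddddddddddddrrrrrrrrrrxxxxxxxxxxxxxxxxxxxqqqqqqqqqq

Each string has the form d^{3n+2} r^{2n-2} x^{3n+1} q^{2n-2}, where the shown terms are n = 2, 3, 4, 5.
Setting n = 6 gives 20, 10, 19, 10 characters in each block.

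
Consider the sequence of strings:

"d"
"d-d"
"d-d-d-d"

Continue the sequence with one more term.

d-d-d-d-d-d-d-d

s(k+1) = s(k)·-·s(k) — each term doubles the last with '-' between the halves.
One more doubling of d-d-d-d gives the answer.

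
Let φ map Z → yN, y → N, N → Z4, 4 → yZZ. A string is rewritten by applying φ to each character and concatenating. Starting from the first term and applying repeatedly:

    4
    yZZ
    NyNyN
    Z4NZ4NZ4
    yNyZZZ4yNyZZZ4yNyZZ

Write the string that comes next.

Replace each of the 19 characters of yNyZZZ4yNyZZZ4yNyZZ in place — N Z4 N yN yN yN yZZ N Z4 N yN yN yN yZZ N Z4 N yN yN — and concatenate.

NZ4NyNyNyNyZZNZ4NyNyNyNyZZNZ4NyNyN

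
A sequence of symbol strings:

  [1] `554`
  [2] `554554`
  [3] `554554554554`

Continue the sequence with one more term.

Every step duplicates the string.
Doubling 554554554554:

554554554554554554554554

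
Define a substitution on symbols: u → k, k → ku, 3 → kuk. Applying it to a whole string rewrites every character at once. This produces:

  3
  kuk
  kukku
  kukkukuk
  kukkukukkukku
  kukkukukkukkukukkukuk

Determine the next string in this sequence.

Replace each of the 21 characters of kukkukukkukkukukkukuk in place — ku k ku ku k ku k ku ku k ku ku k ku k ku ku k ku k ku — and concatenate.

kukkukukkukkukukkukukkukkukukkukku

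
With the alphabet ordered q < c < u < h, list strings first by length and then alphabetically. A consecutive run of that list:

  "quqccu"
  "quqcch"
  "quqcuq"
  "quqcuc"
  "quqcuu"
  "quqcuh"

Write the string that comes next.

quqchq

Treat quqcuh as a base-4 numeral over the given alphabet and add one, carrying through any trailing h's.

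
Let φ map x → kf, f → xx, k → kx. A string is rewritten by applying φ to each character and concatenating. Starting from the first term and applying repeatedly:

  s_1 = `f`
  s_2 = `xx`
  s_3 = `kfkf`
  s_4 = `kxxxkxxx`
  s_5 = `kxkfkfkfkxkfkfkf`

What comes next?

Rewriting the 16 symbols of kxkfkfkfkxkfkfkf one by one yields kx kf kx xx kx xx kx xx kx kf kx xx kx xx kx xx; concatenated:

kxkfkxxxkxxxkxxxkxkfkxxxkxxxkxxx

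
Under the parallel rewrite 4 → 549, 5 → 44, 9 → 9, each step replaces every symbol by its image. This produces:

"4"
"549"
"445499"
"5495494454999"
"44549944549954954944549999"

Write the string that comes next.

54954944549995495494454999445499445499549549445499999

Applying the rule to each of the 26 symbols of 44549944549954954944549999 gives the pieces 549 549 44 549 9 9 549 549 44 549 9 9 44 549 9 44 549 9 549 549 44 549 9 9 9 9, which concatenate to the answer.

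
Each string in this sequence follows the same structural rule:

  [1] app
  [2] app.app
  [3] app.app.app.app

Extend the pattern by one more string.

app.app.app.app.app.app.app.app

s(k+1) = s(k)·.·s(k) — each term doubles the last with '.' between the halves.
One more doubling of app.app.app.app gives the answer.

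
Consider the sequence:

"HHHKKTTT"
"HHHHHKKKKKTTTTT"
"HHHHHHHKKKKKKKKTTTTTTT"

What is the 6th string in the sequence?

HHHHHHHHHHHHHKKKKKKKKKKKKKKKKKTTTTTTTTTTTTT

The n-th term is 2n+1 H's then 3n-1 K's then 2n+1 T's (n = 1, 2, …).
For term 6, n = 6, so the run lengths are 13, 17, 13.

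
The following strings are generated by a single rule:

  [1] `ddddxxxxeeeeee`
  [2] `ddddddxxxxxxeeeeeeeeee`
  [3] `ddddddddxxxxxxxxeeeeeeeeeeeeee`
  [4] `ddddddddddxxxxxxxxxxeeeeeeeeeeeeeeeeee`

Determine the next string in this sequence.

ddddddddddddxxxxxxxxxxxxeeeeeeeeeeeeeeeeeeeeee

The n-th term is 2n d's then 2n x's then 4n-2 e's, where the shown terms are n = 2, 3, 4, 5.
For the next term, n = 6, so the run lengths are 12, 12, 22.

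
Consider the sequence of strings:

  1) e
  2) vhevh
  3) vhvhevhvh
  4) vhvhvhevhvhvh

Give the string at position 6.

Each term wraps the previous one in vh on the left and vh on the right.
From vhvhvhevhvhvh, 2 further steps: vhvhvhevhvhvh → vhvhvhvhevhvhvhvh → (answer).

vhvhvhvhvhevhvhvhvhvh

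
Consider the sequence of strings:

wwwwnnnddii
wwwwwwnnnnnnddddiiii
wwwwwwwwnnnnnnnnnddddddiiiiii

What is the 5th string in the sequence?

Term n consists of 2n+2 w's, followed by 3n n's, followed by 2n d's, followed by 2n i's (n = 1, 2, …).
For term 5, n = 5, so the run lengths are 12, 15, 10, 10.

wwwwwwwwwwwwnnnnnnnnnnnnnnnddddddddddiiiiiiiiii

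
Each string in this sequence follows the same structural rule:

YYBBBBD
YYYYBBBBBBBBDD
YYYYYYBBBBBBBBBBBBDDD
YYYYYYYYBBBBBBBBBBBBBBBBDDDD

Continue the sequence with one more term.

The n-th term is 2n Y's then 4n B's then n D's (n = 1, 2, …).
At n = 5 the blocks have lengths 10, 20, 5.

YYYYYYYYYYBBBBBBBBBBBBBBBBBBBBDDDDD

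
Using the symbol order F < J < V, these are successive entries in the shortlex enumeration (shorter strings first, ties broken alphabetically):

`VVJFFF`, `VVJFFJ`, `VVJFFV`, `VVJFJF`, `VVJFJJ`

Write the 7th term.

VVJFVF

Stepping forward 2 times from VVJFJJ: VVJFJJ → VVJFJV, then the target.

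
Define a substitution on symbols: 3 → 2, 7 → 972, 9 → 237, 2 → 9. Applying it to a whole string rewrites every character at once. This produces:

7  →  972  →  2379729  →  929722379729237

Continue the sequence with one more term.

Applying the rule to each of the 15 symbols of 929722379729237 gives the pieces 237 9 237 972 9 9 2 972 237 972 9 237 9 2 972, which concatenate to the answer.

2379237972992972237972923792972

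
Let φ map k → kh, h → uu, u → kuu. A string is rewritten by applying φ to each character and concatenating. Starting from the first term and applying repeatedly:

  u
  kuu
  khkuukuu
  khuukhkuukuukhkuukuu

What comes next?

Replace each of the 20 characters of khuukhkuukuukhkuukuu in place — kh uu kuu kuu kh uu kh kuu kuu kh kuu kuu kh uu kh kuu kuu kh kuu kuu — and concatenate.

khuukuukuukhuukhkuukuukhkuukuukhuukhkuukuukhkuukuu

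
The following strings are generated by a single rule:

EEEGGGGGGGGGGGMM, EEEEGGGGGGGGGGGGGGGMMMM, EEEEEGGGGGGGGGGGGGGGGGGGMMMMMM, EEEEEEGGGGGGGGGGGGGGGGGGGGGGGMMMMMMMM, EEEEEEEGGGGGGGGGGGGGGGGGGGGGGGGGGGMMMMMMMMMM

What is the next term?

EEEEEEEEGGGGGGGGGGGGGGGGGGGGGGGGGGGGGGGMMMMMMMMMMMM

Term n consists of n+1 E's, followed by 4n+3 G's, followed by 2n-2 M's, where the shown terms are n = 2, 3, 4, 5, 6.
For the next term, n = 7, so the run lengths are 8, 31, 12.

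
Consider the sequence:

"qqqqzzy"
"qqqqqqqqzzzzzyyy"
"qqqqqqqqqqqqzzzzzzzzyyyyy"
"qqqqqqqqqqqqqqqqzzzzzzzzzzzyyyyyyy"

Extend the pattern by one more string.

qqqqqqqqqqqqqqqqqqqqzzzzzzzzzzzzzzyyyyyyyyy

The n-th term is 4n q's then 3n-1 z's then 2n-1 y's (n = 1, 2, …).
For the next term, n = 5, so the run lengths are 20, 14, 9.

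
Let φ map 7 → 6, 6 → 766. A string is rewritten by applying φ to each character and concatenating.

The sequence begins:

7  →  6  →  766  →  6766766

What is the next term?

76667667666766766

Rewriting each symbol of 6766766: 6→766, 7→6, 6→766, 6→766, 7→6, 6→766, 6→766, which concatenates to 766 6 766 766 6 766 766.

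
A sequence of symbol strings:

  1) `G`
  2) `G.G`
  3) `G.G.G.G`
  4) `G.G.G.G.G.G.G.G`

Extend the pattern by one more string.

Every step duplicates the string with '.' between the halves.
So the next term is two copies of G.G.G.G.G.G.G.G with '.' between the halves.

G.G.G.G.G.G.G.G.G.G.G.G.G.G.G.G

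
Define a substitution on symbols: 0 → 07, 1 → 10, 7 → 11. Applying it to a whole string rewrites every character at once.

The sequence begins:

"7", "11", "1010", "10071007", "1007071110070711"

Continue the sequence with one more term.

10070711071110101007071107111010

φ(1007071110070711) expands symbol-by-symbol to 10 07 07 11 07 11 10 10 10 07 07 11 07 11 10 10; joining the 16 pieces gives the next term.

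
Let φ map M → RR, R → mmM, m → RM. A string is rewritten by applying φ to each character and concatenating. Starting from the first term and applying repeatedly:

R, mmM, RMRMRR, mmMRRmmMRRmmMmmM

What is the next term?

Rewriting the 16 symbols of mmMRRmmMRRmmMmmM one by one yields RM RM RR mmM mmM RM RM RR mmM mmM RM RM RR RM RM RR; concatenated:

RMRMRRmmMmmMRMRMRRmmMmmMRMRMRRRMRMRR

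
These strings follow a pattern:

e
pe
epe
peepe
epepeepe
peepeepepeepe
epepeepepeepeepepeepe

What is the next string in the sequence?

peepeepepeepeepepeepepeepeepepeepe

Each term (from the third on) is the two preceding terms concatenated in order: term 3 = e·pe = epe.
Continuing: peepeepepeepe · epepeepepeepeepepeepe gives term 8.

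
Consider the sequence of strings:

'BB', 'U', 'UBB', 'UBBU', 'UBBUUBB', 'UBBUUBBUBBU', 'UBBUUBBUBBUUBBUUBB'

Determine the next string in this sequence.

This is a Fibonacci-style word recurrence s(k) = s(k−1)·s(k−2): e.g. U·BB = UBB.
Continuing: UBBUUBBUBBUUBBUUBB · UBBUUBBUBBU gives term 8.

UBBUUBBUBBUUBBUUBBUBBUUBBUBBU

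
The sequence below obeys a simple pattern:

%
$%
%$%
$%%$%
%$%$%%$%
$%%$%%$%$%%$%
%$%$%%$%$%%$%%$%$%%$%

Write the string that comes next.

$%%$%%$%$%%$%%$%$%%$%$%%$%%$%$%%$%

Each term (from the third on) is the two preceding terms concatenated in order: term 3 = %·$% = %$%.
Continuing: $%%$%%$%$%%$% · %$%$%%$%$%%$%%$%$%%$% gives term 8.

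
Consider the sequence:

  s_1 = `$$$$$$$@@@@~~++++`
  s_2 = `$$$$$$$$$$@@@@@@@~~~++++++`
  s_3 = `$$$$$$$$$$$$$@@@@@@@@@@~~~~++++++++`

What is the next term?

Term n consists of 3n+1 $'s, followed by 3n-2 @'s, followed by n ~'s, followed by 2n +'s, where the shown terms are n = 2, 3, 4.
At n = 5 the blocks have lengths 16, 13, 5, 10.

$$$$$$$$$$$$$$$$@@@@@@@@@@@@@~~~~~++++++++++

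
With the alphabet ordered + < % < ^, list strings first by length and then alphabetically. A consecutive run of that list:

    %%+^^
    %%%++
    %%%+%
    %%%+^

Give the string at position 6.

%%%%%

Stepping forward 2 times from %%%+^: %%%+^ → %%%%+, then the target.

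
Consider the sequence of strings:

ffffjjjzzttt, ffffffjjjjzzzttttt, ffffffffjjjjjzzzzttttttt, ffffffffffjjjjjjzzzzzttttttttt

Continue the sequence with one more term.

Reading off run lengths: f runs 4, 6, 8, 10; j runs 3, 4, 5, 6; z runs 2, 3, 4, 5; t runs 3, 5, 7, 9 — each is linear in n (n = 1, 2, …).
For the next term, n = 5, so the run lengths are 12, 7, 6, 11.

ffffffffffffjjjjjjjzzzzzzttttttttttt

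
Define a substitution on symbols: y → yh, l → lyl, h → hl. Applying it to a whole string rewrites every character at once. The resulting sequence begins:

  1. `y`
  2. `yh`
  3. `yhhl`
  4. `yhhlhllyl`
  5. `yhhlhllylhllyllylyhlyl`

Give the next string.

Replace each of the 22 characters of yhhlhllylhllyllylyhlyl in place — yh hl hl lyl hl lyl lyl yh lyl hl lyl lyl yh lyl lyl yh lyl yh hl lyl yh lyl — and concatenate.

yhhlhllylhllyllylyhlylhllyllylyhlyllylyhlylyhhllylyhlyl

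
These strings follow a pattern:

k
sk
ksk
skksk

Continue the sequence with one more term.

kskskksk

This is a Fibonacci-style word recurrence s(k) = s(k−2)·s(k−1): e.g. k·sk = ksk.
The next term joins ksk and skksk.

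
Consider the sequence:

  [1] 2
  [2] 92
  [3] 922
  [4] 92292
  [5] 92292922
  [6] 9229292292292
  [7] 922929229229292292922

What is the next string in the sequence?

9229292292292922929229229292292292

From term 3 onward, concatenate the last term with the second-to-last: 92·2 = 922, 922·92 = 92292, …
The next term joins 922929229229292292922 and 9229292292292.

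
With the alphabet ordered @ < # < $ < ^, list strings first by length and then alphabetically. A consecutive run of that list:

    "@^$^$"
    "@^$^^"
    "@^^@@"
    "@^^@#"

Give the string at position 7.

Stepping forward 3 times from @^^@#: @^^@# → @^^@$ → @^^@^, then the target.

@^^#@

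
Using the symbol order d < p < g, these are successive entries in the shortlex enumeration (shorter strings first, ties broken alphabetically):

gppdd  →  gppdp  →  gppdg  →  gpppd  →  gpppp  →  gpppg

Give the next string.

gppgd

The successor of gpppg increments the rightmost position that isn't already g and resets every position after it to d.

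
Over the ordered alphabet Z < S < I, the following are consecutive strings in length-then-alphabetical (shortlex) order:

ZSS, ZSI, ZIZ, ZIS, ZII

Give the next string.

SZZ

The successor of ZII increments the rightmost position that isn't already I and resets every position after it to Z.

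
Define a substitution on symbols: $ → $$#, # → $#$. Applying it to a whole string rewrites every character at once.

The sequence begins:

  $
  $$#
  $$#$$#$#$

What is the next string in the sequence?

$$#$$#$#$$$#$$#$#$$$#$#$$$#

Expanding $$#$$#$#$: $→$$#, $→$$#, #→$#$, $→$$#, $→$$#, #→$#$, $→$$#, #→$#$, $→$$#. Concatenated: $$# $$# $#$ $$# $$# $#$ $$# $#$ $$#.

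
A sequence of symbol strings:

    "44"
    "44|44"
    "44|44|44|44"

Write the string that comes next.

Each string is two copies of the previous one joined by '|'.
Doubling 44|44|44|44 with '|' between the halves:

44|44|44|44|44|44|44|44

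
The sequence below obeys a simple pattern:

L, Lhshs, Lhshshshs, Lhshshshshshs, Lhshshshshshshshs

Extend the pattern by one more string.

Lhshshshshshshshshshs

Every step adds hshs to the end: s(k+1) = s(k)·hshs.
So the next term is Lhshshshshshshshs·hshs.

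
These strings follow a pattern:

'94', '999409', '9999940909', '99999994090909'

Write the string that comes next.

999999999409090909

s(k+1) = 99·s(k)·09, so each term gains 99 as a prefix and 09 as a suffix.
One more step from 99999994090909 gives the answer.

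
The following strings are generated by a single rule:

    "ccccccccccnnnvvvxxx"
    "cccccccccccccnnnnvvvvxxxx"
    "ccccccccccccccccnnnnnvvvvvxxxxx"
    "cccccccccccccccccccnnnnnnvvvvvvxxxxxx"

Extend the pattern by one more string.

Term n consists of 3n+1 c's, followed by n n's, followed by n v's, followed by n x's, where the shown terms are n = 3, 4, 5, 6.
At n = 7 the blocks have lengths 22, 7, 7, 7.

ccccccccccccccccccccccnnnnnnnvvvvvvvxxxxxxx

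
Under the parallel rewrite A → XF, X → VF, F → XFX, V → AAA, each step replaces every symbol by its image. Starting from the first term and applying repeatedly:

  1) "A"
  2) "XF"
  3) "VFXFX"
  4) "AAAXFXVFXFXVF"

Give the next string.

XFXFXFVFXFXVFAAAXFXVFXFXVFAAAXFX

Applying the rule to each of the 13 symbols of AAAXFXVFXFXVF gives the pieces XF XF XF VF XFX VF AAA XFX VF XFX VF AAA XFX, which concatenate to the answer.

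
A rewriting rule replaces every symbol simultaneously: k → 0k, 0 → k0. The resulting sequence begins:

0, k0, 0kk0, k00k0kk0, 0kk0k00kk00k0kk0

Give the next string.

φ(0kk0k00kk00k0kk0) expands symbol-by-symbol to k0 0k 0k k0 0k k0 k0 0k 0k k0 k0 0k k0 0k 0k k0; joining the 16 pieces gives the next term.

k00k0kk00kk0k00k0kk0k00kk00k0kk0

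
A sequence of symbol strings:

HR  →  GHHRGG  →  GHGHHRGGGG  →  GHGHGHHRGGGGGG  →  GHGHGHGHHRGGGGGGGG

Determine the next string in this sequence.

GHGHGHGHGHHRGGGGGGGGGG

Each term wraps the previous one in GH on the left and GG on the right.
One more step from GHGHGHGHHRGGGGGGGG gives the answer.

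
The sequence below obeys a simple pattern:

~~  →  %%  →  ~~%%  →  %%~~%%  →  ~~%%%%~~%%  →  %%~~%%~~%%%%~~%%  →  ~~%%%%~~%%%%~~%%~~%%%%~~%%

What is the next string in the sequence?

%%~~%%~~%%%%~~%%~~%%%%~~%%%%~~%%~~%%%%~~%%

Each term (from the third on) is the two preceding terms concatenated in order: term 3 = ~~·%% = ~~%%.
So term 8 is %%~~%%~~%%%%~~%%·~~%%%%~~%%%%~~%%~~%%%%~~%%.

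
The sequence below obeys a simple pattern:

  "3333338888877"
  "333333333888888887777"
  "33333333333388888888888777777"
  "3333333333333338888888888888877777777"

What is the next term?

333333333333333333888888888888888887777777777

The n-th term is 3n+3 3's then 3n+2 8's then 2n 7's (n = 1, 2, …).
Setting n = 5 gives 18, 17, 10 characters in each block.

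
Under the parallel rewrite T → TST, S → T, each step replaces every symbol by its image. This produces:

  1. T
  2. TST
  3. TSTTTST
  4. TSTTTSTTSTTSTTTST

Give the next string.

Applying the rule to each of the 17 symbols of TSTTTSTTSTTSTTTST gives the pieces TST T TST TST TST T TST TST T TST TST T TST TST TST T TST, which concatenate to the answer.

TSTTTSTTSTTSTTTSTTSTTTSTTSTTTSTTSTTSTTTST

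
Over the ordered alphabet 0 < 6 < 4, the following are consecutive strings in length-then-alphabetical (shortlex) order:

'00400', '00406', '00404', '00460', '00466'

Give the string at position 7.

Advancing 2 positions from 00466 through 00466 → 00464 reaches term 7.

00440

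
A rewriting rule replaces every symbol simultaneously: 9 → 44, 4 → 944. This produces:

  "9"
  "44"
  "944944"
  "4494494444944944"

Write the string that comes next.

Rewriting the 16 symbols of 4494494444944944 one by one yields 944 944 44 944 944 44 944 944 944 944 44 944 944 44 944 944; concatenated:

94494444944944449449449449444494494444944944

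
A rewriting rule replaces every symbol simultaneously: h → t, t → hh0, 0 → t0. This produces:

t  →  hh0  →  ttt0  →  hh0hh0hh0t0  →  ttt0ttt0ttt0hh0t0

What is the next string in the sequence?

hh0hh0hh0t0hh0hh0hh0t0hh0hh0hh0t0ttt0hh0t0

Applying the rule to each of the 17 symbols of ttt0ttt0ttt0hh0t0 gives the pieces hh0 hh0 hh0 t0 hh0 hh0 hh0 t0 hh0 hh0 hh0 t0 t t t0 hh0 t0, which concatenate to the answer.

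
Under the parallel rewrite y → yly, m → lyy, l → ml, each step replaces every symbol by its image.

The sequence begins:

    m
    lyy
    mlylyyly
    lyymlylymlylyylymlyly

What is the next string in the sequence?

mlylyylylyymlylymlylylyymlylymlylyylymlylylyymlylymlyly

Applying the rule to each of the 21 symbols of lyymlylymlylyylymlyly gives the pieces ml yly yly lyy ml yly ml yly lyy ml yly ml yly yly ml yly lyy ml yly ml yly, which concatenate to the answer.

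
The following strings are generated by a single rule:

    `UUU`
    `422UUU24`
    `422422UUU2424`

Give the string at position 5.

s(k+1) = 422·s(k)·24, so each term gains 422 as a prefix and 24 as a suffix.
From 422422UUU2424, 2 further steps: 422422UUU2424 → 422422422UUU242424 → (answer).

422422422422UUU24242424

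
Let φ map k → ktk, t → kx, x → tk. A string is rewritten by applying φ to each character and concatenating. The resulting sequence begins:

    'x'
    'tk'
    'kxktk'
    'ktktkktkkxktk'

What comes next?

Rewriting the 13 symbols of ktktkktkkxktk one by one yields ktk kx ktk kx ktk ktk kx ktk ktk tk ktk kx ktk; concatenated:

ktkkxktkkxktkktkkxktkktktkktkkxktk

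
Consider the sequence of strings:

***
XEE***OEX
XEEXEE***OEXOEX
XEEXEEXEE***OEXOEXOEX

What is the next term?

s(k+1) = XEE·s(k)·OEX, so each term gains XEE as a prefix and OEX as a suffix.
One more step from XEEXEEXEE***OEXOEXOEX gives the answer.

XEEXEEXEEXEE***OEXOEXOEXOEX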